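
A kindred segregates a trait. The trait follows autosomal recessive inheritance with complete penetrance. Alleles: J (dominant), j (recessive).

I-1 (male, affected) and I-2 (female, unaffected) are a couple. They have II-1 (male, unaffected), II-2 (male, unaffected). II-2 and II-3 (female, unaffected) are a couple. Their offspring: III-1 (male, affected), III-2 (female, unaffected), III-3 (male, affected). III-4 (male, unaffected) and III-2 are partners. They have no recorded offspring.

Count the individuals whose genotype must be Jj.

3

Obligate heterozygotes: II-1 is unaffected so carries J and received j from I-1 (jj), so II-1 is Jj; II-2 is unaffected so carries J and received j from I-1 (jj), so II-2 is Jj; II-3 is unaffected so carries J and passed j to III-1 (jj), so II-3 is Jj.
Every other individual is either homozygous by phenotype or has at least one consistent homozygous assignment, so the count is 3.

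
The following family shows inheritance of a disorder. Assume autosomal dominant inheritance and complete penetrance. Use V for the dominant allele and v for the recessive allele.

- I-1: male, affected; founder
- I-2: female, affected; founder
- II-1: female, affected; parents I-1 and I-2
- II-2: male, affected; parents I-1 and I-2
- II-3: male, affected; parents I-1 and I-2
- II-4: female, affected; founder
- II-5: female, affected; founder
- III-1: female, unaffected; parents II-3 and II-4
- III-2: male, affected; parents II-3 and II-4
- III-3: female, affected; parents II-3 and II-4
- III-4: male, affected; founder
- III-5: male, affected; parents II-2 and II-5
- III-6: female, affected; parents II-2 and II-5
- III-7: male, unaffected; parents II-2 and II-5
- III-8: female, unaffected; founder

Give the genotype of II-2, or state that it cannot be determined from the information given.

From phenotype alone, II-2 is VV or Vv.
II-2 is affected so carries V and passed v to III-7 (vv), so II-2 is Vv.

Vv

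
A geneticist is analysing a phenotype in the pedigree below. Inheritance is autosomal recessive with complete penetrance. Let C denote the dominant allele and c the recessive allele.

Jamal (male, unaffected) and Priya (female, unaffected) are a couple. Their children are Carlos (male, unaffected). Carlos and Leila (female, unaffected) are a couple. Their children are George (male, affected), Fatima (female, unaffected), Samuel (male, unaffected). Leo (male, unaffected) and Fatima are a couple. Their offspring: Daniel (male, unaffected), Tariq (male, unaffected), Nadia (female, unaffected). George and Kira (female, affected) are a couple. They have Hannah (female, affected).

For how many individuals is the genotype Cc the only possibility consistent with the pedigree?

Obligate heterozygotes: Carlos is unaffected so carries C and passed c to George (cc), so Carlos is Cc; Leila is unaffected so carries C and passed c to George (cc), so Leila is Cc.
Every other individual is either homozygous by phenotype or has at least one consistent homozygous assignment, so the count is 2.

2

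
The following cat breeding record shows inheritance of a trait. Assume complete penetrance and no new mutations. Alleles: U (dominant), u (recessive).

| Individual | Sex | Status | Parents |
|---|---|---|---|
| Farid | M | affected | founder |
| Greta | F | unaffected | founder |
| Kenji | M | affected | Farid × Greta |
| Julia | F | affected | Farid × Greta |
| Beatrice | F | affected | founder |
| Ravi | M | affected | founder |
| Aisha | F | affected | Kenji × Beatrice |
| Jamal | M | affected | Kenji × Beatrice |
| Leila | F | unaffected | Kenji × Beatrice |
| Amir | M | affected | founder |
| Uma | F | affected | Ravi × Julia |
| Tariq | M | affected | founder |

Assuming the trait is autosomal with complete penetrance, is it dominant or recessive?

dominant

Kenji and Beatrice are both affected yet have an unaffected child Leila. Under a recessive model two affected parents are homozygous and every child would be affected, so the trait cannot be recessive.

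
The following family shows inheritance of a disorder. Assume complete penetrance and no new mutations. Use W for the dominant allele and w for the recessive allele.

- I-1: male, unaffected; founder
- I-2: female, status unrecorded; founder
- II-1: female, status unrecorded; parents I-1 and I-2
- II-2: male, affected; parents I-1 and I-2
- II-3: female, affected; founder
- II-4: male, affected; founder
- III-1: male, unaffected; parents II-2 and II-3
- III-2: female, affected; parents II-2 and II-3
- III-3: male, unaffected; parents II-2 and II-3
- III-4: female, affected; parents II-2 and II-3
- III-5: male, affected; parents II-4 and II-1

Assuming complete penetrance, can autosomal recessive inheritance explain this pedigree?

Under autosomal recessive, III-1 (unaffected, male) cannot arise from II-2 (affected) × II-3 (affected).

No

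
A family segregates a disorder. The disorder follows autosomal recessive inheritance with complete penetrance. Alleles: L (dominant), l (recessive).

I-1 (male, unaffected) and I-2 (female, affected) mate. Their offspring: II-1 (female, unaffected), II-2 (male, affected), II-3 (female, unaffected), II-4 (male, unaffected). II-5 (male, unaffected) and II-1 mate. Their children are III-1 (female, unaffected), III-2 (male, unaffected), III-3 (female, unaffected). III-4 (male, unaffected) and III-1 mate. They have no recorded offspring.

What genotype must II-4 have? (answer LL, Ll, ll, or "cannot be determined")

Ll

From phenotype alone, II-4 is LL or Ll.
II-4 is unaffected so carries L and received l from I-2 (ll), so II-4 is Ll.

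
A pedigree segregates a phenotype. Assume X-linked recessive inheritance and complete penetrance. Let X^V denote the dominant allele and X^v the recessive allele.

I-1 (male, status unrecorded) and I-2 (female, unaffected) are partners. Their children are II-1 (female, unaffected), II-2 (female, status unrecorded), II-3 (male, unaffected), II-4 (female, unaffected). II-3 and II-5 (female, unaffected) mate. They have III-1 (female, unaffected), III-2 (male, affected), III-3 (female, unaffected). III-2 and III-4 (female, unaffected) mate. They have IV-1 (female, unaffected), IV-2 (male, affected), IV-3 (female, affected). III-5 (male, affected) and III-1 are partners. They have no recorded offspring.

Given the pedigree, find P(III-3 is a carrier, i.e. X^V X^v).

1/2

II-3 is unaffected, so II-3 is X^V Y.
II-5 is unaffected so carries V and passed v to III-2 (X^v Y), so II-5 is X^V X^v.
Their cross gives offspring ratios 1/2 X^V X^V : 1/2 X^V X^v. Conditioning on III-3 being unaffected, P(X^V X^v) = 1/2 / 1 = 1/2.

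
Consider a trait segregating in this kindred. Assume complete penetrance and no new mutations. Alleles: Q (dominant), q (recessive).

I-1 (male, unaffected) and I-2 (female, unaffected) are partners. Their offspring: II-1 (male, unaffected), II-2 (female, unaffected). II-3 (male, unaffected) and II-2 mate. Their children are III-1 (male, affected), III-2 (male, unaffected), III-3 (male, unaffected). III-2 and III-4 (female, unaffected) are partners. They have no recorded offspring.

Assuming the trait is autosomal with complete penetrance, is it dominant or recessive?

recessive

II-3 and II-2 are both unaffected yet have an affected child III-1. Under dominance, an affected child requires at least one affected parent, so the trait cannot be dominant.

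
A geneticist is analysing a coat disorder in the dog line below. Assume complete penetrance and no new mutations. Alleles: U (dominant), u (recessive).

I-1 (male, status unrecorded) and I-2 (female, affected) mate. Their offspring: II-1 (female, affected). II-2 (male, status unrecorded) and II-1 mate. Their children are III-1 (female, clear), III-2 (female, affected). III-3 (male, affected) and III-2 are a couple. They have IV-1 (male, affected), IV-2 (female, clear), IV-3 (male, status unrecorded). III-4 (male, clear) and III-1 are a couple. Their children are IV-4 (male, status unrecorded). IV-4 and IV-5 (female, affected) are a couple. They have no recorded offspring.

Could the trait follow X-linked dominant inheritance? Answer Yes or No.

Under X-linked dominant, IV-2 (clear, female) cannot arise from III-3 (affected) × III-2 (affected).

No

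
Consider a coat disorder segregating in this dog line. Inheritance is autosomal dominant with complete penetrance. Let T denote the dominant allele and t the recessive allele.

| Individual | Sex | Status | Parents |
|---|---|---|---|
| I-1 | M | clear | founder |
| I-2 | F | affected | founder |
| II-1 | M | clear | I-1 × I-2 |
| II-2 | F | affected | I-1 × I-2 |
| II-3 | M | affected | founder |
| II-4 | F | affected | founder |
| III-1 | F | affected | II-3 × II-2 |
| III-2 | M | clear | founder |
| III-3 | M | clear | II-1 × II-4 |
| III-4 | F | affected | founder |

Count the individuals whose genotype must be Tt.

3

Obligate heterozygotes: I-2 is affected so carries T and passed t to II-1 (tt), so I-2 is Tt; II-2 is affected so carries T and received t from I-1 (tt), so II-2 is Tt; II-4 is affected so carries T and passed t to III-3 (tt), so II-4 is Tt.
Every other individual is either homozygous by phenotype or has at least one consistent homozygous assignment, so the count is 3.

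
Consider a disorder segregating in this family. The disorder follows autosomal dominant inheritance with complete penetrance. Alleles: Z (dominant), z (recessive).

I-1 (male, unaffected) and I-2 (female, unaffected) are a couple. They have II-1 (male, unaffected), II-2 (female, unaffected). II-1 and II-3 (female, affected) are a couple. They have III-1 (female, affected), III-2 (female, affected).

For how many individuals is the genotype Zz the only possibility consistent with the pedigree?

Obligate heterozygotes: III-1 is affected so carries Z and received z from II-1 (zz), so III-1 is Zz; III-2 is affected so carries Z and received z from II-1 (zz), so III-2 is Zz.
Every other individual is either homozygous by phenotype or has at least one consistent homozygous assignment, so the count is 2.

2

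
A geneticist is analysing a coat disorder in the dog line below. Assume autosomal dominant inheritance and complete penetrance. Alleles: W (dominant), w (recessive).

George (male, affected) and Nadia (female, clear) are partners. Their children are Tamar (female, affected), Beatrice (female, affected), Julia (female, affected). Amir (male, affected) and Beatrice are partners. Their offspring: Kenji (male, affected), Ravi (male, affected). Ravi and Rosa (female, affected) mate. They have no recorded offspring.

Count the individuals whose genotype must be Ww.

Obligate heterozygotes: Tamar is affected so carries W and received w from Nadia (ww), so Tamar is Ww; Beatrice is affected so carries W and received w from Nadia (ww), so Beatrice is Ww; Julia is affected so carries W and received w from Nadia (ww), so Julia is Ww.
Every other individual is either homozygous by phenotype or has at least one consistent homozygous assignment, so the count is 3.

3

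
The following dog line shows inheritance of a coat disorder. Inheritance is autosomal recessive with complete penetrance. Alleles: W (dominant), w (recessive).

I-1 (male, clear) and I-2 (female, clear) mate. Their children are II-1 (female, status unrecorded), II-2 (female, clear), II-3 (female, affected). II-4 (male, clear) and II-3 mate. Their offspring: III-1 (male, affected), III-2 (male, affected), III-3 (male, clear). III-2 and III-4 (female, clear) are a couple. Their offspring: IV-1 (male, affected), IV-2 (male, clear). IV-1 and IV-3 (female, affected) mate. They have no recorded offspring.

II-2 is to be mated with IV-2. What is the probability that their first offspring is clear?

5/6

I-1 is clear so carries W and passed w to II-3 (ww), so I-1 is Ww.
I-2 is clear so carries W and passed w to II-3 (ww), so I-2 is Ww.
II-2 is a clear offspring of I-1 (Ww) × I-2 (Ww), whose cross gives 1/4 WW : 1/2 Ww : 1/4 ww; conditioning on being clear, II-2 is WW with probability 1/3, Ww with probability 2/3.
IV-2 is clear so carries W and received w from III-2 (ww), so IV-2 is Ww.
Summing over parental genotype combinations, P(offspring is clear) = 1/3·1 + 2/3·3/4 = 5/6.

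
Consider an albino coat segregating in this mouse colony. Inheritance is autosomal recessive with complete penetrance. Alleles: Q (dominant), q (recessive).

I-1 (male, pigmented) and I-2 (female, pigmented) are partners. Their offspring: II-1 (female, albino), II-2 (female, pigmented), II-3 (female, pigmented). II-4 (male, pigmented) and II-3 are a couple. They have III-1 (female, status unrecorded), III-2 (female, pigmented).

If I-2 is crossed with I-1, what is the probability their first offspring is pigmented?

I-2 is pigmented so carries Q and passed q to II-1 (qq), so I-2 is Qq.
I-1 is pigmented so carries Q and passed q to II-1 (qq), so I-1 is Qq.
The cross gives 1/4 QQ : 1/2 Qq : 1/4 qq, so P(offspring is pigmented) = 3/4.

3/4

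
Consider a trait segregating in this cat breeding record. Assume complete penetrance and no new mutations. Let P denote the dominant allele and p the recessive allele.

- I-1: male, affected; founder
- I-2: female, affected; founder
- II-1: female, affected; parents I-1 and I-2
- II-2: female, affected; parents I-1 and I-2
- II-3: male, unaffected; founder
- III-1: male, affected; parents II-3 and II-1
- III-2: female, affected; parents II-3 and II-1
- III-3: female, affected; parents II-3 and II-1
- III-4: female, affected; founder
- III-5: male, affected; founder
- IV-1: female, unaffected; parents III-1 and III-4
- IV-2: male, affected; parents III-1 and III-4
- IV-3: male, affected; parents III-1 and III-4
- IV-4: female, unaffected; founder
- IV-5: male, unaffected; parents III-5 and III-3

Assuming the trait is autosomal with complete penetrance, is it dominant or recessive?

dominant

III-1 and III-4 are both affected yet have an unaffected child IV-1. Under a recessive model two affected parents are homozygous and every child would be affected, so the trait cannot be recessive.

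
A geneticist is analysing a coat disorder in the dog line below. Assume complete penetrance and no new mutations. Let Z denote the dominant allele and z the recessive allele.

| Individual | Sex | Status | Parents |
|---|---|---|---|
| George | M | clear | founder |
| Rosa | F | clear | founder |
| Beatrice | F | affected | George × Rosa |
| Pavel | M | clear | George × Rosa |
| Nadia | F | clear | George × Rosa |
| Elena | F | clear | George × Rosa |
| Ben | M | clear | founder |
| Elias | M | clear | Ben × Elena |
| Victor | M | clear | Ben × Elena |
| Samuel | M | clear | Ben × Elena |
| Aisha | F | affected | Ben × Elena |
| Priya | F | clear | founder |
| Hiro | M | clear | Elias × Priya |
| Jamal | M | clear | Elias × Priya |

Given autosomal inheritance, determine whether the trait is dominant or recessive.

George and Rosa are both clear yet have an affected child Beatrice. Under dominance, an affected child requires at least one affected parent, so the trait cannot be dominant.

recessive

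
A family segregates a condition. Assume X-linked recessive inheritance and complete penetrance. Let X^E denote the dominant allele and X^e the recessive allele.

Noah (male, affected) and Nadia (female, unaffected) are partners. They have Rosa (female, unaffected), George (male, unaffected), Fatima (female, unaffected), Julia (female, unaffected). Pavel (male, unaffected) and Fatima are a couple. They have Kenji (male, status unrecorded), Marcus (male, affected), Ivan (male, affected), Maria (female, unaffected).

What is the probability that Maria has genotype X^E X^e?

Pavel is unaffected, so Pavel is X^E Y.
Fatima is unaffected so carries E and received e from Noah (X^e Y), so Fatima is X^E X^e.
Their cross gives offspring ratios 1/2 X^E X^E : 1/2 X^E X^e. Conditioning on Maria being unaffected, P(X^E X^e) = 1/2 / 1 = 1/2.

1/2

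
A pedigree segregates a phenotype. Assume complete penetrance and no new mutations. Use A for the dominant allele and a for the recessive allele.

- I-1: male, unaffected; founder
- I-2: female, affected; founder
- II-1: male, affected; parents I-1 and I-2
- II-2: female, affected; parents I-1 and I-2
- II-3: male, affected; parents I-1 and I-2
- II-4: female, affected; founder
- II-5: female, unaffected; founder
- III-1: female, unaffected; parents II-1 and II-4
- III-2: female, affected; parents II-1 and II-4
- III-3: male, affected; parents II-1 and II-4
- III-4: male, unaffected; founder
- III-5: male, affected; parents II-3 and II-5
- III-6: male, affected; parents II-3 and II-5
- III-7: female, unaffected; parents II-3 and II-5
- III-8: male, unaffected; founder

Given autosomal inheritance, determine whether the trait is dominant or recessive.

II-1 and II-4 are both affected yet have an unaffected child III-1. Under a recessive model two affected parents are homozygous and every child would be affected, so the trait cannot be recessive.

dominant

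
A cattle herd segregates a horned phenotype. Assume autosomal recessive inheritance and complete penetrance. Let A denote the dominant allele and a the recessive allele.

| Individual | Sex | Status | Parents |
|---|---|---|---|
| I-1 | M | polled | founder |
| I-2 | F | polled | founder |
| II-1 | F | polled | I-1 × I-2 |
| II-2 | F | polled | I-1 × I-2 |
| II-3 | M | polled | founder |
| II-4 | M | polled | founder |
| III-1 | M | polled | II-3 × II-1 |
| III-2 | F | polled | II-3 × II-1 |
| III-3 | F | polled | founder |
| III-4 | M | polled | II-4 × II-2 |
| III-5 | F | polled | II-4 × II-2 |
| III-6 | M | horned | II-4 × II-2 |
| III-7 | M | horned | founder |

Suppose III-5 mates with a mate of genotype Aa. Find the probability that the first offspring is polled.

5/6

II-4 is polled so carries A and passed a to III-6 (aa), so II-4 is Aa.
II-2 is polled so carries A and passed a to III-6 (aa), so II-2 is Aa.
III-5 is a polled offspring of II-4 (Aa) × II-2 (Aa), whose cross gives 1/4 AA : 1/2 Aa : 1/4 aa; conditioning on being polled, III-5 is AA with probability 1/3, Aa with probability 2/3.
Summing over parental genotype combinations, P(offspring is polled) = 1/3·1 + 2/3·3/4 = 5/6.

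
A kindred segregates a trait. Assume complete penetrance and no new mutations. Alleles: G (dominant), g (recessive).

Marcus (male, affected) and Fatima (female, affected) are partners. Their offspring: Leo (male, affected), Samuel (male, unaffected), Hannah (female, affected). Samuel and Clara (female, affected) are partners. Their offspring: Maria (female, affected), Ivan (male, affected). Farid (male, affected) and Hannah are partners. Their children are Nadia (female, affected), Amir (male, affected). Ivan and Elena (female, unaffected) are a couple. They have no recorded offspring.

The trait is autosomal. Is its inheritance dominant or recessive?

Marcus and Fatima are both affected yet have an unaffected child Samuel. Under a recessive model two affected parents are homozygous and every child would be affected, so the trait cannot be recessive.

dominant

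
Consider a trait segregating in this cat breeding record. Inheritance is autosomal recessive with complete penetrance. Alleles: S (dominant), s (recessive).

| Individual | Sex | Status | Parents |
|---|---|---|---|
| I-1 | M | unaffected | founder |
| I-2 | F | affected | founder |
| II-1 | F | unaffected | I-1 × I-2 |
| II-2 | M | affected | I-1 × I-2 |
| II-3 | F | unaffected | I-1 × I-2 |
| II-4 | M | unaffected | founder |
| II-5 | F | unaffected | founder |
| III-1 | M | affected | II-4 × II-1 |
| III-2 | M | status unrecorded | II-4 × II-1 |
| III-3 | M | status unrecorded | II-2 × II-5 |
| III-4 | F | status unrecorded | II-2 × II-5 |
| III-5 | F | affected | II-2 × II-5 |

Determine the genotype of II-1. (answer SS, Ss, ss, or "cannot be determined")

From phenotype alone, II-1 is SS or Ss.
II-1 is unaffected so carries S and received s from I-2 (ss), so II-1 is Ss.

Ss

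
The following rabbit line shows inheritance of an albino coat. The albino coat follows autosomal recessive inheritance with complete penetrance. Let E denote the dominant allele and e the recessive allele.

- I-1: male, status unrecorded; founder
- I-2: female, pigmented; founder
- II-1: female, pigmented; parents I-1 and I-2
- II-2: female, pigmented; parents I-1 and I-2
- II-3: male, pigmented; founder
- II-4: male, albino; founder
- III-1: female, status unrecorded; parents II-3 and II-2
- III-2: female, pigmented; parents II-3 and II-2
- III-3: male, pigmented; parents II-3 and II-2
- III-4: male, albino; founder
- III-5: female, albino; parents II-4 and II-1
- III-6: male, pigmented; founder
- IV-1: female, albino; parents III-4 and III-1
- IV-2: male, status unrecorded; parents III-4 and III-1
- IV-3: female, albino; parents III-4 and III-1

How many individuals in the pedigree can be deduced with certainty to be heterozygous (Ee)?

1

Obligate heterozygotes: II-1 is pigmented so carries E and passed e to III-5 (ee), so II-1 is Ee.
Every other individual is either homozygous by phenotype or has at least one consistent homozygous assignment, so the count is 1.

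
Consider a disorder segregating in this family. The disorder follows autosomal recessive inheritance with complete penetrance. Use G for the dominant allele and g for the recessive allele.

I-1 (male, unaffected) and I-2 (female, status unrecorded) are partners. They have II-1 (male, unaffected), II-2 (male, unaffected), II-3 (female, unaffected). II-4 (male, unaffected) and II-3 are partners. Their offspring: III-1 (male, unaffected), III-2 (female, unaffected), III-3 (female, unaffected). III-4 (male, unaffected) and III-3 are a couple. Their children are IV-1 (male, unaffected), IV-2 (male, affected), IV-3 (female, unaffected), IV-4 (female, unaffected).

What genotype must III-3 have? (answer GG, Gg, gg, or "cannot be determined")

From phenotype alone, III-3 is GG or Gg.
III-3 is unaffected so carries G and passed g to IV-2 (gg), so III-3 is Gg.

Gg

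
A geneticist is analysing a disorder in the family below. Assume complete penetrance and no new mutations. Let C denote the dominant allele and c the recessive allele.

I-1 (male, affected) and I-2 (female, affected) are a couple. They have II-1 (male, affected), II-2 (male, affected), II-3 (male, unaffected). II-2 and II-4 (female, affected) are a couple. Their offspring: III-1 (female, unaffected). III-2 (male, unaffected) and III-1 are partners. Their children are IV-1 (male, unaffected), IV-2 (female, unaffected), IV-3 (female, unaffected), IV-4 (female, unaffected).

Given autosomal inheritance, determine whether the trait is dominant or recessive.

I-1 and I-2 are both affected yet have an unaffected child II-3. Under a recessive model two affected parents are homozygous and every child would be affected, so the trait cannot be recessive.

dominant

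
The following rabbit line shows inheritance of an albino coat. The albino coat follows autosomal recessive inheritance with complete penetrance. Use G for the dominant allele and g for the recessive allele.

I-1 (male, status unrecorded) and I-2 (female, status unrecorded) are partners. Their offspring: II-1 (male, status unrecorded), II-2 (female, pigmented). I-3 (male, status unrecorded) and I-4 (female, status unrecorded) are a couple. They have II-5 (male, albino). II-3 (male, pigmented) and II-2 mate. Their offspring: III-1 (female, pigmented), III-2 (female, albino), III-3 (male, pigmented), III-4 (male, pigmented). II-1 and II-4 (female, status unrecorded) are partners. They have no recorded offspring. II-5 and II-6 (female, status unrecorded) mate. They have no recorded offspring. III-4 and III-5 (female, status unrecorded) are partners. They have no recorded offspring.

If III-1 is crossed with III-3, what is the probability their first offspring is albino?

II-3 is pigmented so carries G and passed g to III-2 (gg), so II-3 is Gg.
II-2 is pigmented so carries G and passed g to III-2 (gg), so II-2 is Gg.
III-1 is a pigmented offspring of II-3 (Gg) × II-2 (Gg), whose cross gives 1/4 GG : 1/2 Gg : 1/4 gg; conditioning on being pigmented, III-1 is GG with probability 1/3, Gg with probability 2/3.
III-3 is a pigmented offspring of II-3 (Gg) × II-2 (Gg), whose cross gives 1/4 GG : 1/2 Gg : 1/4 gg; conditioning on being pigmented, III-3 is GG with probability 1/3, Gg with probability 2/3.
Summing over parental genotype combinations, P(offspring is albino) = 4/9·1/4 = 1/9.

1/9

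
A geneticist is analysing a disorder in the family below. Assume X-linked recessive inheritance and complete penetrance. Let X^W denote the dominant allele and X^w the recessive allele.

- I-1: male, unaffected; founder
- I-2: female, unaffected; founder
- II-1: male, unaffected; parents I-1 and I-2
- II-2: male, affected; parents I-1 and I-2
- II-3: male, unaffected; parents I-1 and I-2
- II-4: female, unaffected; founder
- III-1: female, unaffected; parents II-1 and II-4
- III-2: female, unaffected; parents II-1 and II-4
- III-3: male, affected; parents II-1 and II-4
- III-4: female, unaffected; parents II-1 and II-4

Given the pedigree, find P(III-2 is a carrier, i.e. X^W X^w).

II-1 is unaffected, so II-1 is X^W Y.
II-4 is unaffected so carries W and passed w to III-3 (X^w Y), so II-4 is X^W X^w.
Their cross gives offspring ratios 1/2 X^W X^W : 1/2 X^W X^w. Conditioning on III-2 being unaffected, P(X^W X^w) = 1/2 / 1 = 1/2.

1/2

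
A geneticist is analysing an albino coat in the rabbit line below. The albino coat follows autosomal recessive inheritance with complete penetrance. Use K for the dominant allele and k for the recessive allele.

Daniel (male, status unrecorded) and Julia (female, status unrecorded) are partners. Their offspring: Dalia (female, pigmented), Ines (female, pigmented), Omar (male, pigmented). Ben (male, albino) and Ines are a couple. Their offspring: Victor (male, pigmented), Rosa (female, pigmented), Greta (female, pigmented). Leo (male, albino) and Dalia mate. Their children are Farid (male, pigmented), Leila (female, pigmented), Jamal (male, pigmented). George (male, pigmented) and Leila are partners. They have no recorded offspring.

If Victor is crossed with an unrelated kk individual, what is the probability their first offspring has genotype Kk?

Victor is pigmented so carries K and received k from Ben (kk), so Victor is Kk.
The cross gives 1/2 Kk : 1/2 kk, so P(offspring has genotype Kk) = 1/2.

1/2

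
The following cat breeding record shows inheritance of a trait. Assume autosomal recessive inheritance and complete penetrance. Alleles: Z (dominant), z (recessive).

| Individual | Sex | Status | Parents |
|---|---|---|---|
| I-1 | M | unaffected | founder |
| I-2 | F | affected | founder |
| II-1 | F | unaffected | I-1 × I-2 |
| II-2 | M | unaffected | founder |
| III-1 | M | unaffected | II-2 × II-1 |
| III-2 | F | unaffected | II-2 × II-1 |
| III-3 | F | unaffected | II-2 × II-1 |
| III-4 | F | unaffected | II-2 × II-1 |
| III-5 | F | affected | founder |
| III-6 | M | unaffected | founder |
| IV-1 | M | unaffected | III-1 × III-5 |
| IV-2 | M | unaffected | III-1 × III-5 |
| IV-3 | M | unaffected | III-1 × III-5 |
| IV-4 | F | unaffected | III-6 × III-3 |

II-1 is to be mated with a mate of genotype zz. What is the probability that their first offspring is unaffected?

1/2

II-1 is unaffected so carries Z and received z from I-2 (zz), so II-1 is Zz.
The cross gives 1/2 Zz : 1/2 zz, so P(offspring is unaffected) = 1/2.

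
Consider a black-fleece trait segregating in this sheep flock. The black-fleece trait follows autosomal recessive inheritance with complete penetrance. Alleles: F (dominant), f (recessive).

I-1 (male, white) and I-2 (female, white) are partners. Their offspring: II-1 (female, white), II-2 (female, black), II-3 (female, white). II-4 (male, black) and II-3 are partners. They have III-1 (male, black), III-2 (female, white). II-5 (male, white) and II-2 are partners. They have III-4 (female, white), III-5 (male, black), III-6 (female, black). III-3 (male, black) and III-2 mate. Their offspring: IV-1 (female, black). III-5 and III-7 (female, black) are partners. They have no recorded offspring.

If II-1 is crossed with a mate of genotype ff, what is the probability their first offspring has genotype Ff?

I-1 is white so carries F and passed f to II-2 (ff), so I-1 is Ff.
I-2 is white so carries F and passed f to II-2 (ff), so I-2 is Ff.
II-1 is a white offspring of I-1 (Ff) × I-2 (Ff), whose cross gives 1/4 FF : 1/2 Ff : 1/4 ff; conditioning on being white, II-1 is FF with probability 1/3, Ff with probability 2/3.
Summing over parental genotype combinations, P(offspring has genotype Ff) = 1/3·1 + 2/3·1/2 = 2/3.

2/3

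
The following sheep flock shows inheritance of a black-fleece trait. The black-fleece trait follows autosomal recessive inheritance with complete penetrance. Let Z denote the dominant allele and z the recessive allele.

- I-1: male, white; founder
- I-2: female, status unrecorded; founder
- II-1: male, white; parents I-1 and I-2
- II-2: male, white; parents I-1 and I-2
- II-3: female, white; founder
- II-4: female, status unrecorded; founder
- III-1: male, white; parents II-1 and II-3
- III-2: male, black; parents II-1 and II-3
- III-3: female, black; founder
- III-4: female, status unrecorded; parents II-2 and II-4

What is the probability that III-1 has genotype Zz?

II-1 is white so carries Z and passed z to III-2 (zz), so II-1 is Zz.
II-3 is white so carries Z and passed z to III-2 (zz), so II-3 is Zz.
Their cross gives offspring ratios 1/4 ZZ : 1/2 Zz : 1/4 zz. Conditioning on III-1 being white, P(Zz) = 1/2 / 3/4 = 2/3.

2/3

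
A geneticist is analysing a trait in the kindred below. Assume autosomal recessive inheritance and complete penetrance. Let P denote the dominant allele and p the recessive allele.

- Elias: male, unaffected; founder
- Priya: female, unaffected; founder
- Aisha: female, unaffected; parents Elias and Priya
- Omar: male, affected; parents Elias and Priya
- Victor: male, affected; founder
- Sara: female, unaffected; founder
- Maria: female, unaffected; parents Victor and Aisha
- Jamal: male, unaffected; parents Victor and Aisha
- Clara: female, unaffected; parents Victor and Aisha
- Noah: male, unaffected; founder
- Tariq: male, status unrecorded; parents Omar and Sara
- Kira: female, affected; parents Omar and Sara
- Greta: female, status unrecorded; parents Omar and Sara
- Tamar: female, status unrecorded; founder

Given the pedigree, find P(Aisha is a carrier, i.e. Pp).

1/5

Elias is unaffected so carries P and passed p to Omar (pp), so Elias is Pp.
Priya is unaffected so carries P and passed p to Omar (pp), so Priya is Pp.
Their cross gives offspring ratios 1/4 PP : 1/2 Pp : 1/4 pp. Conditioning on Aisha being unaffected, P(Pp) = 1/2 / 3/4 = 2/3 before taking Aisha's own offspring into account.
Victor is affected, so Victor is pp.
Now use Aisha's offspring. Probability of each recorded status — unaffected daughter Maria: 1/2 if Aisha is Pp, 1 if PP; unaffected son Jamal: 1/2 if Aisha is Pp, 1 if PP; unaffected daughter Clara: 1/2 if Aisha is Pp, 1 if PP.
Bayes: P(Pp) = 2/3·1/8 / (2/3·1/8 + 1/3·1) = 1/5.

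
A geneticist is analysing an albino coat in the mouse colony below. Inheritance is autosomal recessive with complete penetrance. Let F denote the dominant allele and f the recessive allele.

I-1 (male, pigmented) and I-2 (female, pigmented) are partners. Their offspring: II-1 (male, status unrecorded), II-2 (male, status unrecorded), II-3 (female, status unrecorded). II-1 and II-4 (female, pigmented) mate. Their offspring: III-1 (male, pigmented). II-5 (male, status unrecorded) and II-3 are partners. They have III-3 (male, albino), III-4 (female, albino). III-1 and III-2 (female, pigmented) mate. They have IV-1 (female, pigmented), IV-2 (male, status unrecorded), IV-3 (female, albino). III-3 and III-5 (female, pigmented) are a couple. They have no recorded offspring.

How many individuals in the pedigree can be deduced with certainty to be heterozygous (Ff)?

2

Obligate heterozygotes: III-1 is pigmented so carries F and passed f to IV-3 (ff), so III-1 is Ff; III-2 is pigmented so carries F and passed f to IV-3 (ff), so III-2 is Ff.
Every other individual is either homozygous by phenotype or has at least one consistent homozygous assignment, so the count is 2.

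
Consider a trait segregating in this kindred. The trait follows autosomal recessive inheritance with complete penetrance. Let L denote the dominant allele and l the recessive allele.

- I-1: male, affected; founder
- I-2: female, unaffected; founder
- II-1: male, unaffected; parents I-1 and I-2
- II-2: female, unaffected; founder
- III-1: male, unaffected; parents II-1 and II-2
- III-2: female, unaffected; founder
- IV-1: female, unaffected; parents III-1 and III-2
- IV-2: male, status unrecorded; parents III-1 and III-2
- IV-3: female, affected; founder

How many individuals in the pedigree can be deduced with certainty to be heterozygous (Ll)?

Obligate heterozygotes: II-1 is unaffected so carries L and received l from I-1 (ll), so II-1 is Ll.
Every other individual is either homozygous by phenotype or has at least one consistent homozygous assignment, so the count is 1.

1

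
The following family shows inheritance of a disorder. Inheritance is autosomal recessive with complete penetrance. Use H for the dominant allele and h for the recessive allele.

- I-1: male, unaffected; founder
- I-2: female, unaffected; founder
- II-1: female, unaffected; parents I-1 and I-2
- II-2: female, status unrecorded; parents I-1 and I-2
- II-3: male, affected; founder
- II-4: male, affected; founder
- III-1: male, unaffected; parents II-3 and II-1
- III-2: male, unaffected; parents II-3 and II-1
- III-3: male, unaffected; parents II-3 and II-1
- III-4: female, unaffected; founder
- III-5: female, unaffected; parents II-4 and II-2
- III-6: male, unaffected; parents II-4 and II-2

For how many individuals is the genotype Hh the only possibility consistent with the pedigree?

Obligate heterozygotes: III-1 is unaffected so carries H and received h from II-3 (hh), so III-1 is Hh; III-2 is unaffected so carries H and received h from II-3 (hh), so III-2 is Hh; III-3 is unaffected so carries H and received h from II-3 (hh), so III-3 is Hh; III-5 is unaffected so carries H and received h from II-4 (hh), so III-5 is Hh; III-6 is unaffected so carries H and received h from II-4 (hh), so III-6 is Hh.
Every other individual is either homozygous by phenotype or has at least one consistent homozygous assignment, so the count is 5.

5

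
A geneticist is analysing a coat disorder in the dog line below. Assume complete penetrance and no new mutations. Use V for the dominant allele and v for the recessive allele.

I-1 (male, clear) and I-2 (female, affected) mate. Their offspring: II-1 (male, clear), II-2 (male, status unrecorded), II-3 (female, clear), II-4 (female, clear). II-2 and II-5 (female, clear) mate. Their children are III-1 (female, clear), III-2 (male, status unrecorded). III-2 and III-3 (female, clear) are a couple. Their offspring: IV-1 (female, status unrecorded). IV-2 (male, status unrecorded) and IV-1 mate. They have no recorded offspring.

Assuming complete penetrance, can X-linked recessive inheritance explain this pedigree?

Under X-linked recessive, II-1 (clear, male) cannot arise from I-1 (clear) × I-2 (affected).

No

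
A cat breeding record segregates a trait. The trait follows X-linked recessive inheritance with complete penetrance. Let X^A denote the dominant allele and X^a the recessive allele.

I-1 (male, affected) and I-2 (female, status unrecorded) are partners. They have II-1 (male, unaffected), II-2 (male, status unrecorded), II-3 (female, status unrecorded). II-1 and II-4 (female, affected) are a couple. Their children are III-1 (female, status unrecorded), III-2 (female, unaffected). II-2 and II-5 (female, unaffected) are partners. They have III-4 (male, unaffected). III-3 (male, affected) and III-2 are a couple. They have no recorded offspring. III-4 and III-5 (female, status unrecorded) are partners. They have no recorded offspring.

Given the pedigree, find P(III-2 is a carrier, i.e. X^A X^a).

III-2 is unaffected so carries A and received a from II-4 (X^a X^a), so III-2 is X^A X^a, giving P(X^A X^a) = 1.

1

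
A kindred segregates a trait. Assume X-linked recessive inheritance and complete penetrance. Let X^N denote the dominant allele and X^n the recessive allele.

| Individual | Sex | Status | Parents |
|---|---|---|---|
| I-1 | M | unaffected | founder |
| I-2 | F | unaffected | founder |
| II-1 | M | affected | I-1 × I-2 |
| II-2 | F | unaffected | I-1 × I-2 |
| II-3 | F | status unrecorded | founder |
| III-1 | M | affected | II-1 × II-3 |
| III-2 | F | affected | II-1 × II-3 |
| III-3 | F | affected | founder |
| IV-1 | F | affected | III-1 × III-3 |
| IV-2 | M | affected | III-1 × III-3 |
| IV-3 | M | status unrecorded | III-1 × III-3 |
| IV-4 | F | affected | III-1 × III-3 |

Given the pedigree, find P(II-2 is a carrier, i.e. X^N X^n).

1/2

I-1 is unaffected, so I-1 is X^N Y.
I-2 is unaffected so carries N and passed n to II-1 (X^n Y), so I-2 is X^N X^n.
Their cross gives offspring ratios 1/2 X^N X^N : 1/2 X^N X^n. Conditioning on II-2 being unaffected, P(X^N X^n) = 1/2 / 1 = 1/2.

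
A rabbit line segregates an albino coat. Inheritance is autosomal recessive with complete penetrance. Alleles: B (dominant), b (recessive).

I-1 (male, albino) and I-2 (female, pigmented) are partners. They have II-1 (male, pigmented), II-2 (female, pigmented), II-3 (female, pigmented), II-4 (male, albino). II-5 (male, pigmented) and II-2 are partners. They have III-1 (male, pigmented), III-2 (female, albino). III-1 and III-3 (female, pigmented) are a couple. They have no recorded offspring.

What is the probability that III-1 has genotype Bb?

II-5 is pigmented so carries B and passed b to III-2 (bb), so II-5 is Bb.
II-2 is pigmented so carries B and received b from I-1 (bb), so II-2 is Bb.
Their cross gives offspring ratios 1/4 BB : 1/2 Bb : 1/4 bb. Conditioning on III-1 being pigmented, P(Bb) = 1/2 / 3/4 = 2/3.

2/3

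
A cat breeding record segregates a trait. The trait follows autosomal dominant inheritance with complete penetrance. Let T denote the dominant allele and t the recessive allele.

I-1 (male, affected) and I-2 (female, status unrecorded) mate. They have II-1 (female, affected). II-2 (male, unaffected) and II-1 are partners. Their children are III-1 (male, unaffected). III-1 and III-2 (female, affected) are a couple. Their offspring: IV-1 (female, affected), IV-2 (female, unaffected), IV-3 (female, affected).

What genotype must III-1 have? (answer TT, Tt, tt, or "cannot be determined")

tt

III-1 is unaffected, so III-1 is tt.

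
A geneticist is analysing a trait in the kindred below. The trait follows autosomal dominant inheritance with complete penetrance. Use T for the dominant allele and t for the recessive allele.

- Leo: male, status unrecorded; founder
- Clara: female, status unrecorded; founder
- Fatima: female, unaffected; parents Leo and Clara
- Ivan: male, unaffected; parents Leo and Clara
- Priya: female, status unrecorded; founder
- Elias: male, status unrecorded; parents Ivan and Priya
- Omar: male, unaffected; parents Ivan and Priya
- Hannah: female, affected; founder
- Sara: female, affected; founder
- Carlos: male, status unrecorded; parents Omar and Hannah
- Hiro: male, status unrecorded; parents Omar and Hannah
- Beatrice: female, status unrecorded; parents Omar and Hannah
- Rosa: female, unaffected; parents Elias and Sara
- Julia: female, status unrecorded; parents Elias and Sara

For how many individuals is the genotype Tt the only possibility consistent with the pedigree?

Obligate heterozygotes: Sara is affected so carries T and passed t to Rosa (tt), so Sara is Tt.
Every other individual is either homozygous by phenotype or has at least one consistent homozygous assignment, so the count is 1.

1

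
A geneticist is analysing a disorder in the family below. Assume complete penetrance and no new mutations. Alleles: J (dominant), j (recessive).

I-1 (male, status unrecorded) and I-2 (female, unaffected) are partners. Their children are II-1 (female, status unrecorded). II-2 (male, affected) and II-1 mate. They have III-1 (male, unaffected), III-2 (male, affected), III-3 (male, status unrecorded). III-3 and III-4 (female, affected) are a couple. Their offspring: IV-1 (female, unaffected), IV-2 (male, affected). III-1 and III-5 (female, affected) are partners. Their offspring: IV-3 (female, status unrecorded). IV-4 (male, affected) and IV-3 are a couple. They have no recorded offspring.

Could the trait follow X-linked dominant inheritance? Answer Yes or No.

Yes

A consistent assignment under X-linked dominant exists: I-1 X^J Y, I-2 X^j X^j, II-1 X^J X^j, II-2 X^J Y, III-1 X^j Y, III-2 X^J Y, III-3 X^j Y, III-4 X^J X^j, III-5 X^J X^J, IV-1 X^j X^j, IV-2 X^J Y, IV-3 X^J X^j, IV-4 X^J Y.
In this assignment every recorded phenotype matches its genotype and every non-founder's genotype is obtainable from its parents' genotypes, so the pedigree is consistent.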